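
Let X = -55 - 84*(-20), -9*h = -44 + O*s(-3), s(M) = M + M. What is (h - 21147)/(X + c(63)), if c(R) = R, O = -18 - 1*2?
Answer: -190399/15192 ≈ -12.533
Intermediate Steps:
O = -20 (O = -18 - 2 = -20)
s(M) = 2*M
h = -76/9 (h = -(-44 - 40*(-3))/9 = -(-44 - 20*(-6))/9 = -(-44 + 120)/9 = -⅑*76 = -76/9 ≈ -8.4444)
X = 1625 (X = -55 + 1680 = 1625)
(h - 21147)/(X + c(63)) = (-76/9 - 21147)/(1625 + 63) = -190399/9/1688 = -190399/9*1/1688 = -190399/15192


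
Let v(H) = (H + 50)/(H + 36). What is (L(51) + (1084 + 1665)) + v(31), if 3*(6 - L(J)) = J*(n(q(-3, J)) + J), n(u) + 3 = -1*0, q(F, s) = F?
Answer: 129994/67 ≈ 1940.2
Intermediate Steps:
n(u) = -3 (n(u) = -3 - 1*0 = -3 + 0 = -3)
v(H) = (50 + H)/(36 + H)
L(J) = 6 - J*(-3 + J)/3
(L(51) + (1084 + 1665)) + v(31) = ((6 + 51 - 1/3*51**2) + (1084 + 1665)) + (50 + 31)/(36 + 31) = ((6 + 51 - 1/3*2601) + 2749) + 81/67 = ((6 + 51 - 867) + 2749) + (1/67)*81 = (-810 + 2749) + 81/67 = 1939 + 81/67 = 129994/67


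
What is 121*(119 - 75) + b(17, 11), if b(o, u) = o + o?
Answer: 5358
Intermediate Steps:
b(o, u) = 2*o
121*(119 - 75) + b(17, 11) = 121*(119 - 75) + 2*17 = 121*44 + 34 = 5324 + 34 = 5358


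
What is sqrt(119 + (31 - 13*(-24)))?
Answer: sqrt(462) ≈ 21.494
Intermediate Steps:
sqrt(119 + (31 - 13*(-24))) = sqrt(119 + (31 + 312)) = sqrt(119 + 343) = sqrt(462)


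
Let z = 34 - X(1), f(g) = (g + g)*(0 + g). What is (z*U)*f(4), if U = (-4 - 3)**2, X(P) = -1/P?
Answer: 54880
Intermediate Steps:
f(g) = 2*g**2 (f(g) = (2*g)*g = 2*g**2)
U = 49 (U = (-7)**2 = 49)
z = 35 (z = 34 - (-1)/1 = 34 - (-1) = 34 - 1*(-1) = 34 + 1 = 35)
(z*U)*f(4) = (35*49)*(2*4**2) = 1715*(2*16) = 1715*32 = 54880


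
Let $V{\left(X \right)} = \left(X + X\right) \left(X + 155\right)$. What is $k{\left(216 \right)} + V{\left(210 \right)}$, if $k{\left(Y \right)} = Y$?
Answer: $153516$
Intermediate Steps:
$V{\left(X \right)} = 2 X \left(155 + X\right)$
$k{\left(216 \right)} + V{\left(210 \right)} = 216 + 2 \cdot 210 \left(155 + 210\right) = 216 + 2 \cdot 210 \cdot 365 = 216 + 153300 = 153516$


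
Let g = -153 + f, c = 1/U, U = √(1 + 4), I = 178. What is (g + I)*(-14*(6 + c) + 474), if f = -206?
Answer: -70590 + 2534*√5/5 ≈ -69457.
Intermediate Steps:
U = √5 ≈ 2.2361
c = √5/5 (c = 1/(√5) = √5/5 ≈ 0.44721)
g = -359 (g = -153 - 206 = -359)
(g + I)*(-14*(6 + c) + 474) = (-359 + 178)*(-14*(6 + √5/5) + 474) = -181*((-84 - 14*√5/5) + 474) = -181*(390 - 14*√5/5) = -70590 + 2534*√5/5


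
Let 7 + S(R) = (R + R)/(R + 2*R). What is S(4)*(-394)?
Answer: 7486/3 ≈ 2495.3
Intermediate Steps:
S(R) = -19/3 (S(R) = -7 + (R + R)/(R + 2*R) = -7 + (2*R)/((3*R)) = -7 + (2*R)*(1/(3*R)) = -7 + 2/3 = -19/3)
S(4)*(-394) = -19/3*(-394) = 7486/3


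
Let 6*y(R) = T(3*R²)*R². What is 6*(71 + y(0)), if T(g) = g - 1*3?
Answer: 426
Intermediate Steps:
T(g) = -3 + g (T(g) = g - 3 = -3 + g)
y(R) = R²*(-3 + 3*R²)/6 (y(R) = ((-3 + 3*R²)*R²)/6 = (R²*(-3 + 3*R²))/6 = R²*(-3 + 3*R²)/6)
6*(71 + y(0)) = 6*(71 + (½)*0²*(-1 + 0²)) = 6*(71 + (½)*0*(-1 + 0)) = 6*(71 + (½)*0*(-1)) = 6*(71 + 0) = 6*71 = 426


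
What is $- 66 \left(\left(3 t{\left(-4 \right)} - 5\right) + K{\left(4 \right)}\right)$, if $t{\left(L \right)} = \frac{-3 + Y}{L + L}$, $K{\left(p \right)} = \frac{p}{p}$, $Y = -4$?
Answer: $\frac{363}{4} \approx 90.75$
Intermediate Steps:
$K{\left(p \right)} = 1$
$t{\left(L \right)} = - \frac{7}{2 L}$ ($t{\left(L \right)} = \frac{-3 - 4}{L + L} = - \frac{7}{2 L}$)
$- 66 \left(\left(3 t{\left(-4 \right)} - 5\right) + K{\left(4 \right)}\right) = - 66 \left(\left(3 \left(- \frac{7}{2 \left(-4\right)}\right) - 5\right) + 1\right) = - 66 \left(\left(3 \left(\left(- \frac{7}{2}\right) \left(- \frac{1}{4}\right)\right) - 5\right) + 1\right) = - 66 \left(\left(3 \cdot \frac{7}{8} - 5\right) + 1\right) = - 66 \left(\left(\frac{21}{8} - 5\right) + 1\right) = - 66 \left(- \frac{19}{8} + 1\right) = \left(-66\right) \left(- \frac{11}{8}\right) = \frac{363}{4}$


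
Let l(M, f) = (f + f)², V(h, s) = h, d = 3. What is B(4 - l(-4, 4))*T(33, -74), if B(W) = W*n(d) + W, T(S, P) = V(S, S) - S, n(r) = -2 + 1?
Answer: 0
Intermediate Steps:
l(M, f) = 4*f² (l(M, f) = (2*f)² = 4*f²)
n(r) = -1
T(S, P) = 0 (T(S, P) = S - S = 0)
B(W) = 0 (B(W) = W*(-1) + W = -W + W = 0)
B(4 - l(-4, 4))*T(33, -74) = 0*0 = 0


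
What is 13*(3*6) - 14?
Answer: 220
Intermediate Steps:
13*(3*6) - 14 = 13*18 - 14 = 234 - 14 = 220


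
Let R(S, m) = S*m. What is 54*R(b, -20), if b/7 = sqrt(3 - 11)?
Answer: -15120*I*sqrt(2) ≈ -21383.0*I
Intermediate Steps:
b = 14*I*sqrt(2) (b = 7*sqrt(3 - 11) = 7*sqrt(-8) = 7*(2*I*sqrt(2)) = 14*I*sqrt(2) ≈ 19.799*I)
54*R(b, -20) = 54*((14*I*sqrt(2))*(-20)) = 54*(-280*I*sqrt(2)) = -15120*I*sqrt(2)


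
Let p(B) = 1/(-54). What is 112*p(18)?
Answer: -56/27 ≈ -2.0741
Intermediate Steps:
p(B) = -1/54
112*p(18) = 112*(-1/54) = -56/27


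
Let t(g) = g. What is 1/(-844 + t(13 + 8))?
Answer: -1/823 ≈ -0.0012151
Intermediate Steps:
1/(-844 + t(13 + 8)) = 1/(-844 + (13 + 8)) = 1/(-844 + 21) = 1/(-823) = -1/823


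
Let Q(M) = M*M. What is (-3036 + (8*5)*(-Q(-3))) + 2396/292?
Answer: -247309/73 ≈ -3387.8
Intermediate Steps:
Q(M) = M²
(-3036 + (8*5)*(-Q(-3))) + 2396/292 = (-3036 + (8*5)*(-1*(-3)²)) + 2396/292 = (-3036 + 40*(-1*9)) + 2396*(1/292) = (-3036 + 40*(-9)) + 599/73 = (-3036 - 360) + 599/73 = -3396 + 599/73 = -247309/73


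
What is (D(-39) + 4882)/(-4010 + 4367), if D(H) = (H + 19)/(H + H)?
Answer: 190408/13923 ≈ 13.676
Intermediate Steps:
D(H) = (19 + H)/(2*H) (D(H) = (19 + H)/((2*H)) = (19 + H)*(1/(2*H)) = (19 + H)/(2*H))
(D(-39) + 4882)/(-4010 + 4367) = ((½)*(19 - 39)/(-39) + 4882)/(-4010 + 4367) = ((½)*(-1/39)*(-20) + 4882)/357 = (10/39 + 4882)*(1/357) = (190408/39)*(1/357) = 190408/13923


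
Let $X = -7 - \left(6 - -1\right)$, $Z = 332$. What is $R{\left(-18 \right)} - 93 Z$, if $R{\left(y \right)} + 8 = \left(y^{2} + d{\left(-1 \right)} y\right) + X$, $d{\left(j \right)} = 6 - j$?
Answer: $-30700$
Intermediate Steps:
$X = -14$ ($X = -7 - \left(6 + 1\right) = -7 - 7 = -14$)
$R{\left(y \right)} = -22 + y^{2} + 7 y$ ($R{\left(y \right)} = -8 - \left(14 - y^{2} - \left(6 - -1\right) y\right) = -8 - \left(14 - y^{2} - \left(6 + 1\right) y\right) = -8 - \left(14 - y^{2} - 7 y\right) = -8 + \left(-14 + y^{2} + 7 y\right) = -22 + y^{2} + 7 y$)
$R{\left(-18 \right)} - 93 Z = \left(-22 + \left(-18\right)^{2} + 7 \left(-18\right)\right) - 30876 = \left(-22 + 324 - 126\right) - 30876 = 176 - 30876 = -30700$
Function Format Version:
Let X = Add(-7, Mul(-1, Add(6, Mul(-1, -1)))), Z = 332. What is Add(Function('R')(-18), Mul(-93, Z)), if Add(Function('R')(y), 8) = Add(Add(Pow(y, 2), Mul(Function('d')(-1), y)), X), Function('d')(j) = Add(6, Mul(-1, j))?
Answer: -30700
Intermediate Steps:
X = -14 (X = Add(-7, Mul(-1, Add(6, 1))) = Add(-7, Mul(-1, 7)) = Add(-7, -7) = -14)
Function('R')(y) = Add(-22, Pow(y, 2), Mul(7, y)) (Function('R')(y) = Add(-8, Add(Add(Pow(y, 2), Mul(Add(6, Mul(-1, -1)), y)), -14)) = Add(-8, Add(Add(Pow(y, 2), Mul(Add(6, 1), y)), -14)) = Add(-8, Add(Add(Pow(y, 2), Mul(7, y)), -14)) = Add(-8, Add(-14, Pow(y, 2), Mul(7, y))) = Add(-22, Pow(y, 2), Mul(7, y)))
Add(Function('R')(-18), Mul(-93, Z)) = Add(Add(-22, Pow(-18, 2), Mul(7, -18)), Mul(-93, 332)) = Add(Add(-22, 324, -126), -30876) = Add(176, -30876) = -30700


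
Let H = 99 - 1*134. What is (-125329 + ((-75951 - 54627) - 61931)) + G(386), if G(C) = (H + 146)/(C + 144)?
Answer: -168454029/530 ≈ -3.1784e+5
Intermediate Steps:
H = -35 (H = 99 - 134 = -35)
G(C) = 111/(144 + C) (G(C) = (-35 + 146)/(C + 144) = 111/(144 + C))
(-125329 + ((-75951 - 54627) - 61931)) + G(386) = (-125329 + ((-75951 - 54627) - 61931)) + 111/(144 + 386) = (-125329 + (-130578 - 61931)) + 111/530 = (-125329 - 192509) + 111*(1/530) = -317838 + 111/530 = -168454029/530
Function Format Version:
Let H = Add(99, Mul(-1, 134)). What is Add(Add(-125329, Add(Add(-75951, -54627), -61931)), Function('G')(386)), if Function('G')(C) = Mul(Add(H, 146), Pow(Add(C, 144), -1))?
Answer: Rational(-168454029, 530) ≈ -3.1784e+5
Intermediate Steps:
H = -35 (H = Add(99, -134) = -35)
Function('G')(C) = Mul(111, Pow(Add(144, C), -1)) (Function('G')(C) = Mul(Add(-35, 146), Pow(Add(C, 144), -1)) = Mul(111, Pow(Add(144, C), -1)))
Add(Add(-125329, Add(Add(-75951, -54627), -61931)), Function('G')(386)) = Add(Add(-125329, Add(Add(-75951, -54627), -61931)), Mul(111, Pow(Add(144, 386), -1))) = Add(Add(-125329, Add(-130578, -61931)), Mul(111, Pow(530, -1))) = Add(Add(-125329, -192509), Mul(111, Rational(1, 530))) = Add(-317838, Rational(111, 530)) = Rational(-168454029, 530)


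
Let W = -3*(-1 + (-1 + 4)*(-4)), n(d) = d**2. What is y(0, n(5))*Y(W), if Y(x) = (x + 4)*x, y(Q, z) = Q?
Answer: 0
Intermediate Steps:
W = 39 (W = -3*(-1 + 3*(-4)) = -3*(-1 - 12) = -3*(-13) = 39)
Y(x) = x*(4 + x) (Y(x) = (4 + x)*x = x*(4 + x))
y(0, n(5))*Y(W) = 0*(39*(4 + 39)) = 0*(39*43) = 0*1677 = 0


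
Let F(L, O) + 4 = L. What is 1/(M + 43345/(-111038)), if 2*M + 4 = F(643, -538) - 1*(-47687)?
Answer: 111038/2682745773 ≈ 4.1390e-5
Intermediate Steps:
F(L, O) = -4 + L
M = 24161 (M = -2 + ((-4 + 643) - 1*(-47687))/2 = -2 + (639 + 47687)/2 = -2 + (½)*48326 = -2 + 24163 = 24161)
1/(M + 43345/(-111038)) = 1/(24161 + 43345/(-111038)) = 1/(24161 + 43345*(-1/111038)) = 1/(24161 - 43345/111038) = 1/(2682745773/111038) = 111038/2682745773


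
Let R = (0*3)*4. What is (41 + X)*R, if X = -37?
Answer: 0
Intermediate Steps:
R = 0 (R = 0*4 = 0)
(41 + X)*R = (41 - 37)*0 = 4*0 = 0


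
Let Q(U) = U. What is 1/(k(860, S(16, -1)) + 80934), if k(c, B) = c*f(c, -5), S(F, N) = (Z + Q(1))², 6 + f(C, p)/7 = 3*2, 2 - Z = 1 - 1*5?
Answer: 1/80934 ≈ 1.2356e-5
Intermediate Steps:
Z = 6 (Z = 2 - (1 - 1*5) = 2 - (1 - 5) = 2 - 1*(-4) = 2 + 4 = 6)
f(C, p) = 0 (f(C, p) = -42 + 7*(3*2) = -42 + 7*6 = -42 + 42 = 0)
S(F, N) = 49 (S(F, N) = (6 + 1)² = 7² = 49)
k(c, B) = 0 (k(c, B) = c*0 = 0)
1/(k(860, S(16, -1)) + 80934) = 1/(0 + 80934) = 1/80934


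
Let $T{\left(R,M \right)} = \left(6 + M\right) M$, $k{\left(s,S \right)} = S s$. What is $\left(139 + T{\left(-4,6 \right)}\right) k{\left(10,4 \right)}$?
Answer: $8440$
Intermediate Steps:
$T{\left(R,M \right)} = M \left(6 + M\right)$
$\left(139 + T{\left(-4,6 \right)}\right) k{\left(10,4 \right)} = \left(139 + 6 \left(6 + 6\right)\right) 4 \cdot 10 = \left(139 + 6 \cdot 12\right) 40 = \left(139 + 72\right) 40 = 211 \cdot 40 = 8440$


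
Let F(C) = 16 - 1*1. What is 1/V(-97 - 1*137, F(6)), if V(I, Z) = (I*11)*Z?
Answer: -1/38610 ≈ -2.5900e-5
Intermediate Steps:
F(C) = 15 (F(C) = 16 - 1 = 15)
V(I, Z) = 11*I*Z (V(I, Z) = (11*I)*Z = 11*I*Z)
1/V(-97 - 1*137, F(6)) = 1/(11*(-97 - 1*137)*15) = 1/(11*(-97 - 137)*15) = 1/(11*(-234)*15) = 1/(-38610) = -1/38610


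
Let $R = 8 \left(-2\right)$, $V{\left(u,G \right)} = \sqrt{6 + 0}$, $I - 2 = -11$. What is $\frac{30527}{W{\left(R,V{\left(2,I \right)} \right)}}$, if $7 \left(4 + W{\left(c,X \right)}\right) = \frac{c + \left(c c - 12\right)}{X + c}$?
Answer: $- \frac{284420059}{56534} + \frac{12180273 \sqrt{6}}{113068} \approx -4767.1$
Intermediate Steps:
$I = -9$ ($I = 2 - 11 = -9$)
$V{\left(u,G \right)} = \sqrt{6}$
$R = -16$
$W{\left(c,X \right)} = -4 + \frac{-12 + c + c^{2}}{7 \left(X + c\right)}$ ($W{\left(c,X \right)} = -4 + \frac{\left(c + \left(c c - 12\right)\right) \frac{1}{X + c}}{7} = -4 + \frac{\left(c + \left(c^{2} - 12\right)\right) \frac{1}{X + c}}{7} = -4 + \frac{\left(c + \left(-12 + c^{2}\right)\right) \frac{1}{X + c}}{7} = -4 + \frac{\left(-12 + c + c^{2}\right) \frac{1}{X + c}}{7} = -4 + \frac{\frac{1}{X + c} \left(-12 + c + c^{2}\right)}{7} = -4 + \frac{-12 + c + c^{2}}{7 \left(X + c\right)}$)
$\frac{30527}{W{\left(R,V{\left(2,I \right)} \right)}} = \frac{30527}{\frac{1}{7} \frac{1}{\sqrt{6} - 16} \left(-12 + \left(-16\right)^{2} - 28 \sqrt{6} - -432\right)} = \frac{30527}{\frac{1}{7} \frac{1}{-16 + \sqrt{6}} \left(-12 + 256 - 28 \sqrt{6} + 432\right)} = \frac{30527}{\frac{1}{7} \frac{1}{-16 + \sqrt{6}} \left(676 - 28 \sqrt{6}\right)} = 30527 \frac{7 \left(-16 + \sqrt{6}\right)}{676 - 28 \sqrt{6}} = \frac{213689 \left(-16 + \sqrt{6}\right)}{676 - 28 \sqrt{6}}$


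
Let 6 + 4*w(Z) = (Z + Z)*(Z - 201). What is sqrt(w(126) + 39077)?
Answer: sqrt(137402)/2 ≈ 185.34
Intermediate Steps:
w(Z) = -3/2 + Z*(-201 + Z)/2 (w(Z) = -3/2 + ((Z + Z)*(Z - 201))/4 = -3/2 + ((2*Z)*(-201 + Z))/4 = -3/2 + (2*Z*(-201 + Z))/4 = -3/2 + Z*(-201 + Z)/2)
sqrt(w(126) + 39077) = sqrt((-3/2 + (1/2)*126**2 - 201/2*126) + 39077) = sqrt((-3/2 + (1/2)*15876 - 12663) + 39077) = sqrt((-3/2 + 7938 - 12663) + 39077) = sqrt(-9453/2 + 39077) = sqrt(68701/2) = sqrt(137402)/2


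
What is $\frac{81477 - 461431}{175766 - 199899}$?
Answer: $\frac{379954}{24133} \approx 15.744$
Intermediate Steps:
$\frac{81477 - 461431}{175766 - 199899} = - \frac{379954}{-24133} = \left(-379954\right) \left(- \frac{1}{24133}\right) = \frac{379954}{24133}$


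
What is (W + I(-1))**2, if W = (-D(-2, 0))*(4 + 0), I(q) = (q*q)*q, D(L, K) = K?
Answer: 1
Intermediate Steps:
I(q) = q**3 (I(q) = q**2*q = q**3)
W = 0 (W = (-1*0)*(4 + 0) = 0*4 = 0)
(W + I(-1))**2 = (0 + (-1)**3)**2 = (0 - 1)**2 = (-1)**2 = 1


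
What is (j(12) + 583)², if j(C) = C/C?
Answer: 341056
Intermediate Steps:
j(C) = 1
(j(12) + 583)² = (1 + 583)² = 584² = 341056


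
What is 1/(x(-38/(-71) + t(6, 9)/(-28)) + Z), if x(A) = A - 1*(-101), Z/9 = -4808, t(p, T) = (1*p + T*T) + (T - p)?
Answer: -994/42914637 ≈ -2.3162e-5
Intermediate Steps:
t(p, T) = T + T**2 (t(p, T) = (p + T**2) + (T - p) = T + T**2)
Z = -43272 (Z = 9*(-4808) = -43272)
x(A) = 101 + A (x(A) = A + 101 = 101 + A)
1/(x(-38/(-71) + t(6, 9)/(-28)) + Z) = 1/((101 + (-38/(-71) + (9*(1 + 9))/(-28))) - 43272) = 1/((101 + (-38*(-1/71) + (9*10)*(-1/28))) - 43272) = 1/((101 + (38/71 + 90*(-1/28))) - 43272) = 1/((101 + (38/71 - 45/14)) - 43272) = 1/((101 - 2663/994) - 43272) = 1/(97731/994 - 43272) = 1/(-42914637/994) = -994/42914637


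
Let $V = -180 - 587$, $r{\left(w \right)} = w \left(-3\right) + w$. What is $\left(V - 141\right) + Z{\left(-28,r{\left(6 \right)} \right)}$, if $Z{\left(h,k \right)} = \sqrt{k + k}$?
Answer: $-908 + 2 i \sqrt{6} \approx -908.0 + 4.899 i$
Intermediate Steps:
$r{\left(w \right)} = - 2 w$ ($r{\left(w \right)} = - 3 w + w = - 2 w$)
$V = -767$ ($V = -180 - 587 = -767$)
$Z{\left(h,k \right)} = \sqrt{2} \sqrt{k}$ ($Z{\left(h,k \right)} = \sqrt{2 k} = \sqrt{2} \sqrt{k}$)
$\left(V - 141\right) + Z{\left(-28,r{\left(6 \right)} \right)} = \left(-767 - 141\right) + \sqrt{2} \sqrt{\left(-2\right) 6} = -908 + \sqrt{2} \sqrt{-12} = -908 + \sqrt{2} \cdot 2 i \sqrt{3} = -908 + 2 i \sqrt{6}$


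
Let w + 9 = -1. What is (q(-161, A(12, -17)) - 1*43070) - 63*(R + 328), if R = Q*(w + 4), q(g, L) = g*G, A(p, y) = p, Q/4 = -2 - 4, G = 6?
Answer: -73772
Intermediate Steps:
w = -10 (w = -9 - 1 = -10)
Q = -24 (Q = 4*(-2 - 4) = 4*(-6) = -24)
q(g, L) = 6*g (q(g, L) = g*6 = 6*g)
R = 144 (R = -24*(-10 + 4) = -24*(-6) = 144)
(q(-161, A(12, -17)) - 1*43070) - 63*(R + 328) = (6*(-161) - 1*43070) - 63*(144 + 328) = (-966 - 43070) - 63*472 = -44036 - 29736 = -73772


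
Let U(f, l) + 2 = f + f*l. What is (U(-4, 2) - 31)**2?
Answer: 2025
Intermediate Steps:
U(f, l) = -2 + f + f*l (U(f, l) = -2 + (f + f*l) = -2 + f + f*l)
(U(-4, 2) - 31)**2 = ((-2 - 4 - 4*2) - 31)**2 = ((-2 - 4 - 8) - 31)**2 = (-14 - 31)**2 = (-45)**2 = 2025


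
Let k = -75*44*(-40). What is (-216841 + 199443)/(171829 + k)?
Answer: -17398/303829 ≈ -0.057262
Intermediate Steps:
k = 132000 (k = -3300*(-40) = 132000)
(-216841 + 199443)/(171829 + k) = (-216841 + 199443)/(171829 + 132000) = -17398/303829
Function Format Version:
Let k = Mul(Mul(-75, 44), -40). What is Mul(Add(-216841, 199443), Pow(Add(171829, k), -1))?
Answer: Rational(-17398, 303829) ≈ -0.057262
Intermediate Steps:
k = 132000 (k = Mul(-3300, -40) = 132000)
Mul(Add(-216841, 199443), Pow(Add(171829, k), -1)) = Mul(Add(-216841, 199443), Pow(Add(171829, 132000), -1)) = Mul(-17398, Pow(303829, -1)) = Mul(-17398, Rational(1, 303829)) = Rational(-17398, 303829)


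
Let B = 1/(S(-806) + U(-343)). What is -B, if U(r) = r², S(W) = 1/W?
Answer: -806/94825093 ≈ -8.4999e-6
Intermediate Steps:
B = 806/94825093 (B = 1/(1/(-806) + (-343)²) = 1/(-1/806 + 117649) = 1/(94825093/806) = 806/94825093 ≈ 8.4999e-6)
-B = -1*806/94825093 = -806/94825093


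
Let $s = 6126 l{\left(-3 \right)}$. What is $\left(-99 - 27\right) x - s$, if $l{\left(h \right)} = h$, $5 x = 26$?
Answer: $\frac{88614}{5} \approx 17723.0$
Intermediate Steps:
$x = \frac{26}{5}$ ($x = \frac{1}{5} \cdot 26 = \frac{26}{5} \approx 5.2$)
$s = -18378$ ($s = 6126 \left(-3\right) = -18378$)
$\left(-99 - 27\right) x - s = \left(-99 - 27\right) \frac{26}{5} - -18378 = \left(-126\right) \frac{26}{5} + 18378 = - \frac{3276}{5} + 18378 = \frac{88614}{5}$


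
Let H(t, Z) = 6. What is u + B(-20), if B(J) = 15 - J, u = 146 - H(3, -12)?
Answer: 175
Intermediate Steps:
u = 140 (u = 146 - 1*6 = 146 - 6 = 140)
u + B(-20) = 140 + (15 - 1*(-20)) = 140 + (15 + 20) = 140 + 35 = 175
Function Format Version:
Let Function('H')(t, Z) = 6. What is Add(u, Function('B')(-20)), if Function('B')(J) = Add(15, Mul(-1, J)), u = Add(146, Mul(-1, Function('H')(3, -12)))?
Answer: 175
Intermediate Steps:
u = 140 (u = Add(146, Mul(-1, 6)) = Add(146, -6) = 140)
Add(u, Function('B')(-20)) = Add(140, Add(15, Mul(-1, -20))) = Add(140, Add(15, 20)) = Add(140, 35) = 175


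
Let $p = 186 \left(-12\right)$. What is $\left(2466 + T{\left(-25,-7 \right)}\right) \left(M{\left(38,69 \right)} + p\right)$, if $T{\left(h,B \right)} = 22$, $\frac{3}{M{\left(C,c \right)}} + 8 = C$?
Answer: $- \frac{27764836}{5} \approx -5.553 \cdot 10^{6}$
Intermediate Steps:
$M{\left(C,c \right)} = \frac{3}{-8 + C}$
$p = -2232$
$\left(2466 + T{\left(-25,-7 \right)}\right) \left(M{\left(38,69 \right)} + p\right) = \left(2466 + 22\right) \left(\frac{3}{-8 + 38} - 2232\right) = 2488 \left(\frac{3}{30} - 2232\right) = 2488 \left(3 \cdot \frac{1}{30} - 2232\right) = 2488 \left(\frac{1}{10} - 2232\right) = 2488 \left(- \frac{22319}{10}\right) = - \frac{27764836}{5}$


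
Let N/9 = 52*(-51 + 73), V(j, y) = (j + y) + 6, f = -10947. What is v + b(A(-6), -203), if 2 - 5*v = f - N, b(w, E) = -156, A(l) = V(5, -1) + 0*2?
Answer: 4093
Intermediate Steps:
V(j, y) = 6 + j + y
N = 10296 (N = 9*(52*(-51 + 73)) = 9*(52*22) = 9*1144 = 10296)
A(l) = 10 (A(l) = (6 + 5 - 1) + 0*2 = 10 + 0 = 10)
v = 4249 (v = 2/5 - (-10947 - 1*10296)/5 = 2/5 - (-10947 - 10296)/5 = 2/5 - 1/5*(-21243) = 2/5 + 21243/5 = 4249)
v + b(A(-6), -203) = 4249 - 156 = 4093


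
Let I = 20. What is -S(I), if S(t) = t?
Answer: -20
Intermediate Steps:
-S(I) = -1*20 = -20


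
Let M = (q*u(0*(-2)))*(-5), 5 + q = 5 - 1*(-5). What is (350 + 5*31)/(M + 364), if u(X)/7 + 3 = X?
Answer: 505/889 ≈ 0.56805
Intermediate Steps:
u(X) = -21 + 7*X
q = 5 (q = -5 + (5 - 1*(-5)) = -5 + (5 + 5) = -5 + 10 = 5)
M = 525 (M = (5*(-21 + 7*(0*(-2))))*(-5) = (5*(-21 + 7*0))*(-5) = (5*(-21 + 0))*(-5) = (5*(-21))*(-5) = -105*(-5) = 525)
(350 + 5*31)/(M + 364) = (350 + 5*31)/(525 + 364) = (350 + 155)/889 = 505*(1/889) = 505/889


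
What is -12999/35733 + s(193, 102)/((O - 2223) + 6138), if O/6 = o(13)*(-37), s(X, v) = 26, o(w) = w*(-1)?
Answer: -29159047/81006711 ≈ -0.35996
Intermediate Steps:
o(w) = -w
O = 2886 (O = 6*(-1*13*(-37)) = 6*(-13*(-37)) = 6*481 = 2886)
-12999/35733 + s(193, 102)/((O - 2223) + 6138) = -12999/35733 + 26/((2886 - 2223) + 6138) = -12999*1/35733 + 26/(663 + 6138) = -4333/11911 + 26/6801 = -29159047/81006711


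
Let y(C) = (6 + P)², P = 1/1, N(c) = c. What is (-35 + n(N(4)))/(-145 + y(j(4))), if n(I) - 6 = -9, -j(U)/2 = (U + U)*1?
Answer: 19/48 ≈ 0.39583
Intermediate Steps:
j(U) = -4*U (j(U) = -2*(U + U) = -2*2*U = -4*U)
P = 1 (P = 1*1 = 1)
n(I) = -3 (n(I) = 6 - 9 = -3)
y(C) = 49 (y(C) = (6 + 1)² = 7² = 49)
(-35 + n(N(4)))/(-145 + y(j(4))) = (-35 - 3)/(-145 + 49) = -38/(-96) = -38*(-1/96) = 19/48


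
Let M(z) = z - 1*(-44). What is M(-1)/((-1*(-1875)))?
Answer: 43/1875 ≈ 0.022933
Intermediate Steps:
M(z) = 44 + z (M(z) = z + 44 = 44 + z)
M(-1)/((-1*(-1875))) = (44 - 1)/((-1*(-1875))) = 43/1875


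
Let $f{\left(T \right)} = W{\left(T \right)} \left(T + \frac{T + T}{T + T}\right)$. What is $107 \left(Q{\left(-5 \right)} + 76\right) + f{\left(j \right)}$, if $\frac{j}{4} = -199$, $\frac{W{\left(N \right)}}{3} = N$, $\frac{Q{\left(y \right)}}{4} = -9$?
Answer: $1902740$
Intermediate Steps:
$Q{\left(y \right)} = -36$ ($Q{\left(y \right)} = 4 \left(-9\right) = -36$)
$W{\left(N \right)} = 3 N$
$j = -796$ ($j = 4 \left(-199\right) = -796$)
$f{\left(T \right)} = 3 T \left(1 + T\right)$ ($f{\left(T \right)} = 3 T \left(T + \frac{T + T}{T + T}\right) = 3 T \left(T + \frac{2 T}{2 T}\right) = 3 T \left(T + 2 T \frac{1}{2 T}\right) = 3 T \left(T + 1\right) = 3 T \left(1 + T\right)$)
$107 \left(Q{\left(-5 \right)} + 76\right) + f{\left(j \right)} = 107 \left(-36 + 76\right) + 3 \left(-796\right) \left(1 - 796\right) = 107 \cdot 40 + 3 \left(-796\right) \left(-795\right) = 4280 + 1898460 = 1902740$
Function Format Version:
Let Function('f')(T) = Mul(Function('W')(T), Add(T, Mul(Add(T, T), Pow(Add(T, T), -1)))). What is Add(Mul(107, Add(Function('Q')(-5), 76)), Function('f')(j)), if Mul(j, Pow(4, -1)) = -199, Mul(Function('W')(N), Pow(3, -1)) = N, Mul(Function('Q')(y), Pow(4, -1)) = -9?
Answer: 1902740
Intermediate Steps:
Function('Q')(y) = -36 (Function('Q')(y) = Mul(4, -9) = -36)
Function('W')(N) = Mul(3, N)
j = -796 (j = Mul(4, -199) = -796)
Function('f')(T) = Mul(3, T, Add(1, T)) (Function('f')(T) = Mul(Mul(3, T), Add(T, Mul(Add(T, T), Pow(Add(T, T), -1)))) = Mul(Mul(3, T), Add(T, Mul(Mul(2, T), Pow(Mul(2, T), -1)))) = Mul(Mul(3, T), Add(T, Mul(Mul(2, T), Mul(Rational(1, 2), Pow(T, -1))))) = Mul(Mul(3, T), Add(T, 1)) = Mul(Mul(3, T), Add(1, T)) = Mul(3, T, Add(1, T)))
Add(Mul(107, Add(Function('Q')(-5), 76)), Function('f')(j)) = Add(Mul(107, Add(-36, 76)), Mul(3, -796, Add(1, -796))) = Add(Mul(107, 40), Mul(3, -796, -795)) = Add(4280, 1898460) = 1902740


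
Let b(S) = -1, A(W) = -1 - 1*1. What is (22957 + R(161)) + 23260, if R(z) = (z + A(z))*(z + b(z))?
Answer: 71657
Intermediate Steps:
A(W) = -2 (A(W) = -1 - 1 = -2)
R(z) = (-1 + z)*(-2 + z) (R(z) = (z - 2)*(z - 1) = (-2 + z)*(-1 + z) = (-1 + z)*(-2 + z))
(22957 + R(161)) + 23260 = (22957 + (2 + 161² - 3*161)) + 23260 = (22957 + (2 + 25921 - 483)) + 23260 = (22957 + 25440) + 23260 = 48397 + 23260 = 71657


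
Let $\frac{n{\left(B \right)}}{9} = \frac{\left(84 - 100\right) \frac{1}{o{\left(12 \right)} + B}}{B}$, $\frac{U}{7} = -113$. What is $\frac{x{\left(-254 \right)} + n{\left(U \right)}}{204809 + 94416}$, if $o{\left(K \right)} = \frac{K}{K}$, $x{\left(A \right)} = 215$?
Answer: $\frac{67175603}{93491355125} \approx 0.00071852$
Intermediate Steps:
$U = -791$ ($U = 7 \left(-113\right) = -791$)
$o{\left(K \right)} = 1$
$n{\left(B \right)} = - \frac{144}{B \left(1 + B\right)}$ ($n{\left(B \right)} = 9 \frac{\left(84 - 100\right) \frac{1}{1 + B}}{B} = 9 \frac{\left(-16\right) \frac{1}{1 + B}}{B} = 9 \left(- \frac{16}{B \left(1 + B\right)}\right) = - \frac{144}{B \left(1 + B\right)}$)
$\frac{x{\left(-254 \right)} + n{\left(U \right)}}{204809 + 94416} = \frac{215 - \frac{144}{\left(-791\right) \left(1 - 791\right)}}{204809 + 94416} = \frac{215 - - \frac{144}{791 \left(-790\right)}}{299225} = \left(215 - \left(- \frac{144}{791}\right) \left(- \frac{1}{790}\right)\right) \frac{1}{299225} = \left(215 - \frac{72}{312445}\right) \frac{1}{299225} = \frac{67175603}{312445} \cdot \frac{1}{299225} = \frac{67175603}{93491355125}$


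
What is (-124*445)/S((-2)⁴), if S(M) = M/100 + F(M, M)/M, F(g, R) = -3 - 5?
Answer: 2759000/17 ≈ 1.6229e+5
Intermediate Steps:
F(g, R) = -8
S(M) = -8/M + M/100 (S(M) = M/100 - 8/M = -8/M + M/100)
(-124*445)/S((-2)⁴) = (-124*445)/(-8/((-2)⁴) + (1/100)*(-2)⁴) = -55180/(-8/16 + (1/100)*16) = -55180/(-8*1/16 + 4/25) = -55180/(-½ + 4/25) = -55180/(-17/50) = -55180*(-50/17) = 2759000/17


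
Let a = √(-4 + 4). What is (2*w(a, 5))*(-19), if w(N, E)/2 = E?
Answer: -380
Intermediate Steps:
a = 0 (a = √0 = 0)
w(N, E) = 2*E
(2*w(a, 5))*(-19) = (2*(2*5))*(-19) = (2*10)*(-19) = 20*(-19) = -380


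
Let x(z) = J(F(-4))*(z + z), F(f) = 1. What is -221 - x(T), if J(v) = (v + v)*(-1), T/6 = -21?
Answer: -725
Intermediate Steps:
T = -126 (T = 6*(-21) = -126)
J(v) = -2*v (J(v) = (2*v)*(-1) = -2*v)
x(z) = -4*z (x(z) = (-2*1)*(z + z) = -4*z)
-221 - x(T) = -221 - (-4)*(-126) = -221 - 1*504 = -221 - 504 = -725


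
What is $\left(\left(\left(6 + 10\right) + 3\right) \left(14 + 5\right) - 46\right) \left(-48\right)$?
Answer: $-15120$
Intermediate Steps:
$\left(\left(\left(6 + 10\right) + 3\right) \left(14 + 5\right) - 46\right) \left(-48\right) = \left(\left(16 + 3\right) 19 - 46\right) \left(-48\right) = \left(19 \cdot 19 - 46\right) \left(-48\right) = \left(361 - 46\right) \left(-48\right) = 315 \left(-48\right) = -15120$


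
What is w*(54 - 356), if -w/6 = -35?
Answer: -63420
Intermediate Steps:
w = 210 (w = -6*(-35) = 210)
w*(54 - 356) = 210*(54 - 356) = 210*(-302) = -63420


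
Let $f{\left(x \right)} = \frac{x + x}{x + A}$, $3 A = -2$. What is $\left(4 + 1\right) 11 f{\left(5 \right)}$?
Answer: $\frac{1650}{13} \approx 126.92$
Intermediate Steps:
$A = - \frac{2}{3}$ ($A = \frac{1}{3} \left(-2\right) = - \frac{2}{3} \approx -0.66667$)
$f{\left(x \right)} = \frac{2 x}{- \frac{2}{3} + x}$ ($f{\left(x \right)} = \frac{x + x}{x - \frac{2}{3}} = \frac{2 x}{- \frac{2}{3} + x}$)
$\left(4 + 1\right) 11 f{\left(5 \right)} = \left(4 + 1\right) 11 \cdot 6 \cdot 5 \frac{1}{-2 + 3 \cdot 5} = 5 \cdot 11 \cdot 6 \cdot 5 \frac{1}{-2 + 15} = 55 \cdot 6 \cdot 5 \cdot \frac{1}{13} = 55 \cdot \frac{30}{13} = \frac{1650}{13}$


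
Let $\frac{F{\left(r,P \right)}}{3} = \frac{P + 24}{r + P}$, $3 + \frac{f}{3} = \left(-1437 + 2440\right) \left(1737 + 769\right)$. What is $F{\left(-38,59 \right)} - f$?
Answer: $- \frac{52783732}{7} \approx -7.5405 \cdot 10^{6}$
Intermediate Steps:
$f = 7540545$ ($f = -9 + 3 \left(-1437 + 2440\right) \left(1737 + 769\right) = -9 + 3 \cdot 1003 \cdot 2506 = -9 + 3 \cdot 2513518 = -9 + 7540554 = 7540545$)
$F{\left(r,P \right)} = \frac{3 \left(24 + P\right)}{P + r}$ ($F{\left(r,P \right)} = 3 \frac{P + 24}{r + P} = 3 \frac{24 + P}{P + r} = \frac{3 \left(24 + P\right)}{P + r}$)
$F{\left(-38,59 \right)} - f = \frac{3 \left(24 + 59\right)}{59 - 38} - 7540545 = 3 \cdot \frac{1}{21} \cdot 83 - 7540545 = \frac{83}{7} - 7540545 = - \frac{52783732}{7}$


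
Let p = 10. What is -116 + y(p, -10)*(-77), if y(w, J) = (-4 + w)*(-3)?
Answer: 1270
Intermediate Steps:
y(w, J) = 12 - 3*w
-116 + y(p, -10)*(-77) = -116 + (12 - 3*10)*(-77) = -116 + (12 - 30)*(-77) = -116 - 18*(-77) = -116 + 1386 = 1270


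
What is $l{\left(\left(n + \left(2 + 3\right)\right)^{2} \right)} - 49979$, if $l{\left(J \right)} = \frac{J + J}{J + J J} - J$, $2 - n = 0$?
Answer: $- \frac{1250699}{25} \approx -50028.0$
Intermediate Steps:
$n = 2$ ($n = 2 - 0 = 2 + 0 = 2$)
$l{\left(J \right)} = - J + \frac{2 J}{J + J^{2}}$ ($l{\left(J \right)} = \frac{2 J}{J + J^{2}} - J = - J + \frac{2 J}{J + J^{2}}$)
$l{\left(\left(n + \left(2 + 3\right)\right)^{2} \right)} - 49979 = \frac{2 - \left(2 + \left(2 + 3\right)\right)^{2} - \left(\left(2 + \left(2 + 3\right)\right)^{2}\right)^{2}}{1 + \left(2 + \left(2 + 3\right)\right)^{2}} - 49979 = \frac{2 - \left(2 + 5\right)^{2} - \left(\left(2 + 5\right)^{2}\right)^{2}}{1 + \left(2 + 5\right)^{2}} - 49979 = \frac{2 - 7^{2} - \left(7^{2}\right)^{2}}{1 + 7^{2}} - 49979 = \frac{2 - 49 - 49^{2}}{1 + 49} - 49979 = \frac{2 - 49 - 2401}{50} - 49979 = \frac{1}{50} \left(-2448\right) - 49979 = - \frac{1224}{25} - 49979 = - \frac{1250699}{25}$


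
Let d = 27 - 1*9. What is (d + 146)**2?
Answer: 26896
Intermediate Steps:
d = 18 (d = 27 - 9 = 18)
(d + 146)**2 = (18 + 146)**2 = 164**2 = 26896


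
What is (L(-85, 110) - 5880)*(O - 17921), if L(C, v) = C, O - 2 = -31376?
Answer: 294044675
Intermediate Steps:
O = -31374 (O = 2 - 31376 = -31374)
(L(-85, 110) - 5880)*(O - 17921) = (-85 - 5880)*(-31374 - 17921) = -5965*(-49295) = 294044675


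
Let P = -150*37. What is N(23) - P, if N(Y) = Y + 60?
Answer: 5633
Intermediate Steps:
N(Y) = 60 + Y
P = -5550
N(23) - P = (60 + 23) - 1*(-5550) = 83 + 5550 = 5633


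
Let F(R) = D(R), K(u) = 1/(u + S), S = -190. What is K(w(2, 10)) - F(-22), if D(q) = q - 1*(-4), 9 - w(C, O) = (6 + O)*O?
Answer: 6137/341 ≈ 17.997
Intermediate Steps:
w(C, O) = 9 - O*(6 + O) (w(C, O) = 9 - (6 + O)*O = 9 - O*(6 + O))
K(u) = 1/(-190 + u) (K(u) = 1/(u - 190) = 1/(-190 + u))
D(q) = 4 + q (D(q) = q + 4 = 4 + q)
F(R) = 4 + R
K(w(2, 10)) - F(-22) = 1/(-190 + (9 - 1*10² - 6*10)) - (4 - 22) = 1/(-190 + (9 - 1*100 - 60)) - 1*(-18) = 1/(-190 + (9 - 100 - 60)) + 18 = 1/(-190 - 151) + 18 = 1/(-341) + 18 = -1/341 + 18 = 6137/341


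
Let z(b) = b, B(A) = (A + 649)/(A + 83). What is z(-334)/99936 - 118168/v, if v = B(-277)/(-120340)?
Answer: -11487415850935097/1549008 ≈ -7.4160e+9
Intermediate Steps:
B(A) = (649 + A)/(83 + A)
v = 93/5836490 (v = ((649 - 277)/(83 - 277))/(-120340) = (372/(-194))*(-1/120340) = -1/194*372*(-1/120340) = -186/97*(-1/120340) = 93/5836490 ≈ 1.5934e-5)
z(-334)/99936 - 118168/v = -334/99936 - 118168/93/5836490 = -334*1/99936 - 118168*5836490/93 = -167/49968 - 689686350320/93 = -11487415850935097/1549008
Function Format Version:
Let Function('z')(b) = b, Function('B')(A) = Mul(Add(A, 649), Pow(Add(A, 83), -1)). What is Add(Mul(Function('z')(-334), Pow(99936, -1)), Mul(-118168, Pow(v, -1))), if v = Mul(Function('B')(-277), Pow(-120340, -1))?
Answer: Rational(-11487415850935097, 1549008) ≈ -7.4160e+9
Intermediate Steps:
Function('B')(A) = Mul(Pow(Add(83, A), -1), Add(649, A)) (Function('B')(A) = Mul(Add(649, A), Pow(Add(83, A), -1)) = Mul(Pow(Add(83, A), -1), Add(649, A)))
v = Rational(93, 5836490) (v = Mul(Mul(Pow(Add(83, -277), -1), Add(649, -277)), Pow(-120340, -1)) = Mul(Mul(Pow(-194, -1), 372), Rational(-1, 120340)) = Mul(Mul(Rational(-1, 194), 372), Rational(-1, 120340)) = Mul(Rational(-186, 97), Rational(-1, 120340)) = Rational(93, 5836490) ≈ 1.5934e-5)
Add(Mul(Function('z')(-334), Pow(99936, -1)), Mul(-118168, Pow(v, -1))) = Add(Mul(-334, Pow(99936, -1)), Mul(-118168, Pow(Rational(93, 5836490), -1))) = Add(Mul(-334, Rational(1, 99936)), Mul(-118168, Rational(5836490, 93))) = Add(Rational(-167, 49968), Rational(-689686350320, 93)) = Rational(-11487415850935097, 1549008)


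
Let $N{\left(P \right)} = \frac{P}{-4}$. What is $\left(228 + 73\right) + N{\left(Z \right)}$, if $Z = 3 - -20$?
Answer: $\frac{1181}{4} \approx 295.25$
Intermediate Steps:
$Z = 23$ ($Z = 3 + 20 = 23$)
$N{\left(P \right)} = - \frac{P}{4}$ ($N{\left(P \right)} = P \left(- \frac{1}{4}\right) = - \frac{P}{4}$)
$\left(228 + 73\right) + N{\left(Z \right)} = \left(228 + 73\right) - \frac{23}{4} = 301 - \frac{23}{4} = \frac{1181}{4}$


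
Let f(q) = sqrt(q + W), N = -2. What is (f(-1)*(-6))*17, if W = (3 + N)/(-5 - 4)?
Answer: -34*I*sqrt(10) ≈ -107.52*I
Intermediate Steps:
W = -1/9 (W = (3 - 2)/(-5 - 4) = 1/(-9) = 1*(-1/9) = -1/9 ≈ -0.11111)
f(q) = sqrt(-1/9 + q) (f(q) = sqrt(q - 1/9) = sqrt(-1/9 + q))
(f(-1)*(-6))*17 = ((sqrt(-1 + 9*(-1))/3)*(-6))*17 = ((sqrt(-1 - 9)/3)*(-6))*17 = ((sqrt(-10)/3)*(-6))*17 = (((I*sqrt(10))/3)*(-6))*17 = ((I*sqrt(10)/3)*(-6))*17 = -2*I*sqrt(10)*17 = -34*I*sqrt(10)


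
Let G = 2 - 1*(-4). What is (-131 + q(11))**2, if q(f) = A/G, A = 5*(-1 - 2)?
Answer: 71289/4 ≈ 17822.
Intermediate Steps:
G = 6 (G = 2 + 4 = 6)
A = -15 (A = 5*(-3) = -15)
q(f) = -5/2 (q(f) = -15/6 = -15*1/6 = -5/2)
(-131 + q(11))**2 = (-131 - 5/2)**2 = (-267/2)**2 = 71289/4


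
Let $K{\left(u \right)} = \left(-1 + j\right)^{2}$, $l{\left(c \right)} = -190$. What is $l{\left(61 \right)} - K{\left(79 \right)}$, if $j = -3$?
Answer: $-206$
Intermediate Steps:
$K{\left(u \right)} = 16$ ($K{\left(u \right)} = \left(-1 - 3\right)^{2} = \left(-4\right)^{2} = 16$)
$l{\left(61 \right)} - K{\left(79 \right)} = -190 - 16 = -206$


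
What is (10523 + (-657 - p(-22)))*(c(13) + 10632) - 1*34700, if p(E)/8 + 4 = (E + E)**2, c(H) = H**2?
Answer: -60412290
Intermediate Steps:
p(E) = -32 + 32*E**2 (p(E) = -32 + 8*(E + E)**2 = -32 + 8*(2*E)**2 = -32 + 8*(4*E**2) = -32 + 32*E**2)
(10523 + (-657 - p(-22)))*(c(13) + 10632) - 1*34700 = (10523 + (-657 - (-32 + 32*(-22)**2)))*(13**2 + 10632) - 1*34700 = (10523 + (-657 - (-32 + 32*484)))*(169 + 10632) - 34700 = (10523 + (-657 - (-32 + 15488)))*10801 - 34700 = (10523 + (-657 - 1*15456))*10801 - 34700 = (10523 + (-657 - 15456))*10801 - 34700 = (10523 - 16113)*10801 - 34700 = -5590*10801 - 34700 = -60377590 - 34700 = -60412290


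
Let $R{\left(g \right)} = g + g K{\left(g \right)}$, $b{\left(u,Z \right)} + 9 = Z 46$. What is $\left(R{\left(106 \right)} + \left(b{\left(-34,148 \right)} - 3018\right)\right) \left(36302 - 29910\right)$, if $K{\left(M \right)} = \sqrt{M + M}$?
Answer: $24845704 + 1355104 \sqrt{53} \approx 3.4711 \cdot 10^{7}$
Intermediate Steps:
$b{\left(u,Z \right)} = -9 + 46 Z$ ($b{\left(u,Z \right)} = -9 + Z 46 = -9 + 46 Z$)
$K{\left(M \right)} = \sqrt{2} \sqrt{M}$ ($K{\left(M \right)} = \sqrt{2 M} = \sqrt{2} \sqrt{M}$)
$R{\left(g \right)} = g + \sqrt{2} g^{\frac{3}{2}}$ ($R{\left(g \right)} = g + g \sqrt{2} \sqrt{g} = g + \sqrt{2} g^{\frac{3}{2}}$)
$\left(R{\left(106 \right)} + \left(b{\left(-34,148 \right)} - 3018\right)\right) \left(36302 - 29910\right) = \left(\left(106 + \sqrt{2} \cdot 106^{\frac{3}{2}}\right) + \left(\left(-9 + 46 \cdot 148\right) - 3018\right)\right) \left(36302 - 29910\right) = \left(\left(106 + \sqrt{2} \cdot 106 \sqrt{106}\right) + \left(\left(-9 + 6808\right) - 3018\right)\right) 6392 = \left(\left(106 + 212 \sqrt{53}\right) + \left(6799 - 3018\right)\right) 6392 = \left(\left(106 + 212 \sqrt{53}\right) + 3781\right) 6392 = \left(3887 + 212 \sqrt{53}\right) 6392 = 24845704 + 1355104 \sqrt{53}$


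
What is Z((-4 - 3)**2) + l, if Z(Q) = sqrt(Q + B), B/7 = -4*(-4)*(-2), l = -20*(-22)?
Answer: 440 + 5*I*sqrt(7) ≈ 440.0 + 13.229*I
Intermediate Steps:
l = 440
B = -224 (B = 7*(-4*(-4)*(-2)) = 7*(16*(-2)) = 7*(-32) = -224)
Z(Q) = sqrt(-224 + Q) (Z(Q) = sqrt(Q - 224) = sqrt(-224 + Q))
Z((-4 - 3)**2) + l = sqrt(-224 + (-4 - 3)**2) + 440 = sqrt(-224 + (-7)**2) + 440 = sqrt(-224 + 49) + 440 = sqrt(-175) + 440 = 5*I*sqrt(7) + 440 = 440 + 5*I*sqrt(7)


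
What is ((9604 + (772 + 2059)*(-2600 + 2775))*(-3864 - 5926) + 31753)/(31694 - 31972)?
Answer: 4944202157/278 ≈ 1.7785e+7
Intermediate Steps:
((9604 + (772 + 2059)*(-2600 + 2775))*(-3864 - 5926) + 31753)/(31694 - 31972) = ((9604 + 2831*175)*(-9790) + 31753)/(-278) = ((9604 + 495425)*(-9790) + 31753)*(-1/278) = (505029*(-9790) + 31753)*(-1/278) = (-4944233910 + 31753)*(-1/278) = -4944202157*(-1/278) = 4944202157/278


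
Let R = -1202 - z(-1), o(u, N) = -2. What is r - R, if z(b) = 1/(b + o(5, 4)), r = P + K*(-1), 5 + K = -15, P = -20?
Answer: 3605/3 ≈ 1201.7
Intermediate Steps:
K = -20 (K = -5 - 15 = -20)
r = 0 (r = -20 - 20*(-1) = -20 + 20 = 0)
z(b) = 1/(-2 + b) (z(b) = 1/(b - 2) = 1/(-2 + b))
R = -3605/3 (R = -1202 - 1/(-2 - 1) = -1202 - 1/(-3) = -1202 - 1*(-⅓) = -1202 + ⅓ = -3605/3 ≈ -1201.7)
r - R = 0 - 1*(-3605/3) = 0 + 3605/3 = 3605/3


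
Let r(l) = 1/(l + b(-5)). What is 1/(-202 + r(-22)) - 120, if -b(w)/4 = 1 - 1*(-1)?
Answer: -727350/6061 ≈ -120.00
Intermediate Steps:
b(w) = -8 (b(w) = -4*(1 - 1*(-1)) = -4*(1 + 1) = -4*2 = -8)
r(l) = 1/(-8 + l) (r(l) = 1/(l - 8) = 1/(-8 + l))
1/(-202 + r(-22)) - 120 = 1/(-202 + 1/(-8 - 22)) - 120 = 1/(-202 + 1/(-30)) - 120 = 1/(-202 - 1/30) - 120 = 1/(-6061/30) - 120 = -30/6061 - 120 = -727350/6061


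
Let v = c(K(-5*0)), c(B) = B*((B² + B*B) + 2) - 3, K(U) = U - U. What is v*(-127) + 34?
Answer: 415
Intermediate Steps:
K(U) = 0
c(B) = -3 + B*(2 + 2*B²) (c(B) = B*((B² + B²) + 2) - 3 = B*(2*B² + 2) - 3 = B*(2 + 2*B²) - 3 = -3 + B*(2 + 2*B²))
v = -3 (v = -3 + 2*0 + 2*0³ = -3 + 0 + 2*0 = -3 + 0 + 0 = -3)
v*(-127) + 34 = -3*(-127) + 34 = 381 + 34 = 415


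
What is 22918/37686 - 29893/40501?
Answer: -99172840/763160343 ≈ -0.12995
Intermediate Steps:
22918/37686 - 29893/40501 = 22918*(1/37686) - 29893*1/40501 = 11459/18843 - 29893/40501 = -99172840/763160343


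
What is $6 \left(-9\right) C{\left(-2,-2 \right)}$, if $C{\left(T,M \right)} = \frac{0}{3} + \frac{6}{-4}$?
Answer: $81$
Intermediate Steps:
$C{\left(T,M \right)} = - \frac{3}{2}$ ($C{\left(T,M \right)} = 0 \cdot \frac{1}{3} + 6 \left(- \frac{1}{4}\right) = 0 - \frac{3}{2} = - \frac{3}{2}$)
$6 \left(-9\right) C{\left(-2,-2 \right)} = 6 \left(-9\right) \left(- \frac{3}{2}\right) = \left(-54\right) \left(- \frac{3}{2}\right) = 81$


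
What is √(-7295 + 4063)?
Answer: 4*I*√202 ≈ 56.851*I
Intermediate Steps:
√(-7295 + 4063) = √(-3232) = 4*I*√202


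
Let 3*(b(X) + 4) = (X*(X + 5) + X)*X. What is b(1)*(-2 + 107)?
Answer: -175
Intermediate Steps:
b(X) = -4 + X*(X + X*(5 + X))/3 (b(X) = -4 + ((X*(X + 5) + X)*X)/3 = -4 + ((X*(5 + X) + X)*X)/3 = -4 + ((X + X*(5 + X))*X)/3 = -4 + (X*(X + X*(5 + X)))/3 = -4 + X*(X + X*(5 + X))/3)
b(1)*(-2 + 107) = (-4 + 2*1**2 + (1/3)*1**3)*(-2 + 107) = (-4 + 2*1 + (1/3)*1)*105 = (-4 + 2 + 1/3)*105 = -5/3*105 = -175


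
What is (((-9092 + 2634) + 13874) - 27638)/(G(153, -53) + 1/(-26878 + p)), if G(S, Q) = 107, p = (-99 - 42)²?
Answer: -70746667/374339 ≈ -188.99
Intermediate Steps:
p = 19881 (p = (-141)² = 19881)
(((-9092 + 2634) + 13874) - 27638)/(G(153, -53) + 1/(-26878 + p)) = (((-9092 + 2634) + 13874) - 27638)/(107 + 1/(-26878 + 19881)) = ((-6458 + 13874) - 27638)/(107 + 1/(-6997)) = (7416 - 27638)/(107 - 1/6997) = -20222/748678/6997 = -20222*6997/748678 = -70746667/374339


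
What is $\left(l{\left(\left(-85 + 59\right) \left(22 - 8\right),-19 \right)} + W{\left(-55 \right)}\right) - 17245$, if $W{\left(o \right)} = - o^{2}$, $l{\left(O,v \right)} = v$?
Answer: $-20289$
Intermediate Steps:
$\left(l{\left(\left(-85 + 59\right) \left(22 - 8\right),-19 \right)} + W{\left(-55 \right)}\right) - 17245 = \left(-19 - \left(-55\right)^{2}\right) - 17245 = \left(-19 - 3025\right) - 17245 = -3044 - 17245 = -20289$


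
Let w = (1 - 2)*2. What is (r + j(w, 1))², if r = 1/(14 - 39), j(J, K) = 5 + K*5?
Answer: 62001/625 ≈ 99.202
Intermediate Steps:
w = -2 (w = -1*2 = -2)
j(J, K) = 5 + 5*K
r = -1/25 (r = 1/(-25) = -1/25 ≈ -0.040000)
(r + j(w, 1))² = (-1/25 + (5 + 5*1))² = (-1/25 + (5 + 5))² = (-1/25 + 10)² = (249/25)² = 62001/625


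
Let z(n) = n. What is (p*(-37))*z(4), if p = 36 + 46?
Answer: -12136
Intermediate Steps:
p = 82
(p*(-37))*z(4) = (82*(-37))*4 = -3034*4 = -12136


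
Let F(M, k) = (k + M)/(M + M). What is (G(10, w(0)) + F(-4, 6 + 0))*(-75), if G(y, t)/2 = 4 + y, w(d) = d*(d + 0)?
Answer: -8325/4 ≈ -2081.3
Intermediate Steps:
w(d) = d**2 (w(d) = d*d = d**2)
G(y, t) = 8 + 2*y (G(y, t) = 2*(4 + y) = 8 + 2*y)
F(M, k) = (M + k)/(2*M) (F(M, k) = (M + k)/((2*M)) = (M + k)*(1/(2*M)) = (M + k)/(2*M))
(G(10, w(0)) + F(-4, 6 + 0))*(-75) = ((8 + 2*10) + (1/2)*(-4 + (6 + 0))/(-4))*(-75) = ((8 + 20) + (1/2)*(-1/4)*(-4 + 6))*(-75) = (28 + (1/2)*(-1/4)*2)*(-75) = (28 - 1/4)*(-75) = (111/4)*(-75) = -8325/4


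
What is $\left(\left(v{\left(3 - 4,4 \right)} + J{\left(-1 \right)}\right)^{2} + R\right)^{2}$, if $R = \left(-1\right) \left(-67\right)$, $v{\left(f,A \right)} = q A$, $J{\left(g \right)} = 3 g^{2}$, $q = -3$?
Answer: $21904$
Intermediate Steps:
$v{\left(f,A \right)} = - 3 A$
$R = 67$
$\left(\left(v{\left(3 - 4,4 \right)} + J{\left(-1 \right)}\right)^{2} + R\right)^{2} = \left(\left(\left(-3\right) 4 + 3 \left(-1\right)^{2}\right)^{2} + 67\right)^{2} = \left(\left(-12 + 3 \cdot 1\right)^{2} + 67\right)^{2} = \left(\left(-12 + 3\right)^{2} + 67\right)^{2} = \left(\left(-9\right)^{2} + 67\right)^{2} = \left(81 + 67\right)^{2} = 148^{2} = 21904$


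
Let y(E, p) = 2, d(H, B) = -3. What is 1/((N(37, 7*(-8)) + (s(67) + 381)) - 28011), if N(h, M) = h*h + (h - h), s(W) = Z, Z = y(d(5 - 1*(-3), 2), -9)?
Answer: -1/26259 ≈ -3.8082e-5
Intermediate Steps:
Z = 2
s(W) = 2
N(h, M) = h² (N(h, M) = h² + 0 = h²)
1/((N(37, 7*(-8)) + (s(67) + 381)) - 28011) = 1/((37² + (2 + 381)) - 28011) = 1/((1369 + 383) - 28011) = 1/(1752 - 28011) = 1/(-26259) = -1/26259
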